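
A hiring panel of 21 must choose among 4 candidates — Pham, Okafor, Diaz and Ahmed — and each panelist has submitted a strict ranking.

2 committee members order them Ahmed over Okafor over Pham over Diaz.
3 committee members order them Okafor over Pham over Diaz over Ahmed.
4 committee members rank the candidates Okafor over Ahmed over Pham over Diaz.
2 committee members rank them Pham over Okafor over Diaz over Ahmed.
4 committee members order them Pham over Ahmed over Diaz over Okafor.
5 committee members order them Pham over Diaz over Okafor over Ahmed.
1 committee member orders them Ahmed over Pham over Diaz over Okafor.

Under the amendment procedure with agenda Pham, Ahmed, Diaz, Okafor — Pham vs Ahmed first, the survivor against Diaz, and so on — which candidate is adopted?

Pham

Round 1: Pham vs Ahmed — 14–7, Pham advances.
Round 2: Pham vs Diaz — 21–0, Pham advances.
Round 3: Pham vs Okafor — 12–9, Pham advances.
The agenda winner is Pham.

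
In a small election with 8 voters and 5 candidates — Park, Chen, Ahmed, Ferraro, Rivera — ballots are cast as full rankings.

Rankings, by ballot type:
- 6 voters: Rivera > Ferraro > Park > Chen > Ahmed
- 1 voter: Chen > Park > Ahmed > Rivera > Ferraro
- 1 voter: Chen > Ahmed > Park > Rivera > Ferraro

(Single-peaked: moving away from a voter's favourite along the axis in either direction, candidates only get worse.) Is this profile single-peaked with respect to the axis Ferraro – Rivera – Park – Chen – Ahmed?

Axis positions: Ferraro=1, Rivera=2, Park=3, Chen=4, Ahmed=5.
Ballot type 1 (peak Rivera at position 2): ranking walks positions 2-1-3-4-5, expanding outward from the peak — single-peaked.
Ballot type 2 (peak Chen at position 4): ranking walks positions 4-3-5-2-1, expanding outward from the peak — single-peaked.
Ballot type 3 (peak Chen at position 4): ranking walks positions 4-5-3-2-1, expanding outward from the peak — single-peaked.
Every ranking is single-peaked on this axis.

yes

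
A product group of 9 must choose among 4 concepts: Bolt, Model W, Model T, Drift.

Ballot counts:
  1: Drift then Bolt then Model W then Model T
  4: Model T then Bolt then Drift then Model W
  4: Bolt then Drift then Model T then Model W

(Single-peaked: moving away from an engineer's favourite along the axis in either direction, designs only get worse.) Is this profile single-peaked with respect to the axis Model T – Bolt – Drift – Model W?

yes

Axis positions: Model T=1, Bolt=2, Drift=3, Model W=4.
Group 1 (peak Drift at position 3): ranking walks positions 3-2-4-1, expanding outward from the peak — single-peaked.
Group 2 (peak Model T at position 1): ranking walks positions 1-2-3-4, expanding outward from the peak — single-peaked.
Group 3 (peak Bolt at position 2): ranking walks positions 2-3-1-4, expanding outward from the peak — single-peaked.
Every ranking is single-peaked on this axis.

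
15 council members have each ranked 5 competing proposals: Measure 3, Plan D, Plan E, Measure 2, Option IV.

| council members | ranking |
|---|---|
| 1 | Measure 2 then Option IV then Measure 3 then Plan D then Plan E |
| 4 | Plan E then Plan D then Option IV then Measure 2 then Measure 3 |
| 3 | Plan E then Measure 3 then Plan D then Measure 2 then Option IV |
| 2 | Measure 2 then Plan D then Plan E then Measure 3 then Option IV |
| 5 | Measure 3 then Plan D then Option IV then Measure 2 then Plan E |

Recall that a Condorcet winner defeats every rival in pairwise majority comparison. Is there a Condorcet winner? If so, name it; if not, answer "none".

Head-to-head results (15 council members):
Measure 3 vs Plan D: 1+3+5 = 9 for Measure 3, 6 for Plan D — Measure 3 by 9–6.
Measure 3–Plan E: Plan E 9–6.
Measure 3 vs Measure 2: 3+5 = 8 for Measure 3, 7 for Measure 2 — Measure 3 by 8–7.
Measure 3 vs Option IV: Measure 3 is ranked higher on 3+2+5 = 10 ballots, Option IV on 5. Measure 3 wins 10–5.
Plan D vs Plan E: 8 to 7, Plan D.
Plan D vs Measure 2: Plan D is ranked higher on 4+3+5 = 12 ballots, Measure 2 on 3. Plan D wins 12–3.
Plan D–Option IV: Plan D 14–1.
Plan E vs Measure 2: Plan E is ranked higher on 4+3 = 7 ballots, Measure 2 on 8. Measure 2 wins 8–7.
Plan E vs Option IV: Plan E preferred on 4+3+2 = 9 ballots; Plan E wins 9–6.
Measure 2–Option IV: Option IV 9–6.
Every option loses at least once (Measure 3 loses to Plan E; Plan D loses to Measure 3; Plan E loses to Plan D; Measure 2 loses to Measure 3; Option IV loses to Measure 3). The majority relation contains the cycle Measure 3 beats Plan D beats Plan E beats Measure 3, so there is no Condorcet winner.

none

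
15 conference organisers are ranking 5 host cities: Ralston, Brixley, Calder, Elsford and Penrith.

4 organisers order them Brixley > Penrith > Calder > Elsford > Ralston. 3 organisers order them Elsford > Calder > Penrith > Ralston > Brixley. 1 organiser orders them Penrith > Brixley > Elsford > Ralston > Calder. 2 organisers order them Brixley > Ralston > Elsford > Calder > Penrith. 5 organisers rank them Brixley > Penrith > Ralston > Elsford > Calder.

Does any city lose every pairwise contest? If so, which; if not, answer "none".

Pairwise majorities:
Ralston vs Brixley: Brixley, 12–3.
Ralston vs Calder: 1+2+5 = 8 for Ralston, 7 for Calder — Ralston by 8–7.
Ralston vs Elsford: Elsford wins 8–7.
Ralston vs Penrith: Penrith wins 13–2.
Brixley–Calder: Brixley 12–3.
Brixley–Elsford: Brixley 12–3.
Brixley vs Penrith: Brixley, 11–4.
Calder vs Elsford: 4 to 11, Elsford.
Calder vs Penrith: Calder is ranked higher on 3+2 = 5 ballots, Penrith on 10. Penrith wins 10–5.
Elsford vs Penrith: 5 to 10, Penrith.
Calder is beaten in every head-to-head and is the Condorcet loser.

Calder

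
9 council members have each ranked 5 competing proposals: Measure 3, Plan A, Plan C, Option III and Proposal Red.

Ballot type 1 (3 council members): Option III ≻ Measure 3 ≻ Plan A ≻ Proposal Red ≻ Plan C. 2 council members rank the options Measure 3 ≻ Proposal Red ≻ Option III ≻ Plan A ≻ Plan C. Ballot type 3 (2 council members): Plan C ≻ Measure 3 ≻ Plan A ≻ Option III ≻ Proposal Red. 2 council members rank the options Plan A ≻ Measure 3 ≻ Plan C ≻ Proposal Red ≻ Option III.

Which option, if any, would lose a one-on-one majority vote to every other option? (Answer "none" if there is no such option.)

Plan C

Head-to-head results (9 council members):
Measure 3 vs Plan A: 3+2+2 = 7 for Measure 3, 2 for Plan A — Measure 3 by 7–2.
Measure 3 vs Plan C: Measure 3 is ranked higher on 3+2+2 = 7 ballots, Plan C on 2. Measure 3 wins 7–2.
Measure 3 vs Option III: Measure 3 preferred on 2+2+2 = 6 ballots; Measure 3 wins 6–3.
Measure 3–Proposal Red: Measure 3 9–0.
Plan A–Plan C: Plan A 7–2.
Plan A vs Option III: Option III, 5–4.
Plan A vs Proposal Red: Plan A, 7–2.
Plan C–Option III: Option III 5–4.
Plan C–Proposal Red: Proposal Red 5–4.
Option III vs Proposal Red: Option III wins 5–4.
Only Plan C has no wins; Plan C is the Condorcet loser.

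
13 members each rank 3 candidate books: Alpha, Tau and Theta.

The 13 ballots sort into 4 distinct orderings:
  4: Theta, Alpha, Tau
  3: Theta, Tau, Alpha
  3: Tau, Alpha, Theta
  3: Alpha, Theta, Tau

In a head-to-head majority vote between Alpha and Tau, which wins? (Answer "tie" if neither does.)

Alpha

Ballots ranking Alpha above Tau: 4 + 3 = 7.
Ballots ranking Tau above Alpha: 13 − 7 = 6.
Alpha wins the head-to-head 7–6.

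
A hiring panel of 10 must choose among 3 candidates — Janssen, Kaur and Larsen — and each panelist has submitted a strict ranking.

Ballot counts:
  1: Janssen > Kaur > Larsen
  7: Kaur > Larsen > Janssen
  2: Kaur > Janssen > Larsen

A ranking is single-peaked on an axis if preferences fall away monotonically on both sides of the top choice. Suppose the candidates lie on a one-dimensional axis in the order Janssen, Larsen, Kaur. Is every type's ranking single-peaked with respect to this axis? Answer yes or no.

no

Axis positions: Janssen=1, Larsen=2, Kaur=3.
Type 1: ranking walks positions 1-3-2; Kaur is ranked above Larsen even though Larsen lies between Kaur and the peak Janssen on the axis — preferences dip and rise again. Not single-peaked.
Type 2 (peak Kaur at position 3): ranking walks positions 3-2-1, expanding outward from the peak — single-peaked.
Type 3: ranking walks positions 3-1-2; Janssen is ranked above Larsen even though Larsen lies between Janssen and the peak Kaur on the axis — preferences dip and rise again. Not single-peaked.
Type 1 violates single-peakedness, so the profile is not single-peaked on this axis.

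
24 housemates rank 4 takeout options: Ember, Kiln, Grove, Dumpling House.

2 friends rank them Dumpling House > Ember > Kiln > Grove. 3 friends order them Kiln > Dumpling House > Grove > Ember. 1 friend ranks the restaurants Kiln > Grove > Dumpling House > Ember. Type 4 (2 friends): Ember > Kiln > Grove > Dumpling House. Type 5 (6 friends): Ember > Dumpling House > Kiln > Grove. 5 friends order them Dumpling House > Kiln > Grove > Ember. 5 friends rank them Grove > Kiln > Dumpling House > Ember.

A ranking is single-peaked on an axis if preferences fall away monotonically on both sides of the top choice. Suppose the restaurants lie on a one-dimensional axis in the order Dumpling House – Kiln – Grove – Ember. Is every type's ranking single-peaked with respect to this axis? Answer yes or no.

Axis positions: Dumpling House=1, Kiln=2, Grove=3, Ember=4.
Type 1: ranking walks positions 1-4-2-3; Ember is ranked above Kiln even though Kiln lies between Ember and the peak Dumpling House on the axis — preferences dip and rise again. Not single-peaked.
Type 2 (peak Kiln at position 2): ranking walks positions 2-1-3-4, expanding outward from the peak — single-peaked.
Type 3 (peak Kiln at position 2): ranking walks positions 2-3-1-4, expanding outward from the peak — single-peaked.
Type 4: ranking walks positions 4-2-3-1; Kiln is ranked above Grove even though Grove lies between Kiln and the peak Ember on the axis — preferences dip and rise again. Not single-peaked.
Type 5: ranking walks positions 4-1-2-3; Dumpling House is ranked above Grove even though Grove lies between Dumpling House and the peak Ember on the axis — preferences dip and rise again. Not single-peaked.
Type 6 (peak Dumpling House at position 1): ranking walks positions 1-2-3-4, expanding outward from the peak — single-peaked.
Type 7 (peak Grove at position 3): ranking walks positions 3-2-1-4, expanding outward from the peak — single-peaked.
Type 1 violates single-peakedness, so the profile is not single-peaked on this axis.

no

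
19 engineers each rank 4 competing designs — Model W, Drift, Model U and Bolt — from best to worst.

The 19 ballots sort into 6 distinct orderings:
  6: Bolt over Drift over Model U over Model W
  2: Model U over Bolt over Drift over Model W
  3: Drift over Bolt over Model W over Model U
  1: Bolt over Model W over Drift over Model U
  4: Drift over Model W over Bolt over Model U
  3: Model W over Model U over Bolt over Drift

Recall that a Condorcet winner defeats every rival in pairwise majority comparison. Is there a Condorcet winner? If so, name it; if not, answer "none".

Pairwise majorities:
Model W vs Drift: Drift wins 15–4.
Model W vs Model U: Model W, 11–8.
Model W–Bolt: Bolt 12–7.
Drift–Model U: Drift 14–5.
Drift vs Bolt: Bolt wins 12–7.
Model U vs Bolt: Bolt, 14–5.
Bolt defeats every rival head-to-head and is the Condorcet winner.

Bolt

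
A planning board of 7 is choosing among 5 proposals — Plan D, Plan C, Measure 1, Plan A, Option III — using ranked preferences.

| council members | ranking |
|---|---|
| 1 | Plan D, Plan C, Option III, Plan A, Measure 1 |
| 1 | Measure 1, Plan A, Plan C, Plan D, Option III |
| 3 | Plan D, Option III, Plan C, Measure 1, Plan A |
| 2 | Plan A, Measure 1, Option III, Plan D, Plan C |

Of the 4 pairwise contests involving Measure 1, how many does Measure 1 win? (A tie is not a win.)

1

Measure 1 against each rival (7 council members):
Measure 1 vs Plan D: 3 to 4, Plan D.
Measure 1–Plan C: Plan C 4–3.
Measure 1–Plan A: Measure 1 4–3.
Measure 1 vs Option III: Measure 1 preferred on 1+2 = 3 ballots; Option III wins 4–3.
Measure 1 beats Plan A; loses to Plan D, Plan C, Option III — 1 pairwise win.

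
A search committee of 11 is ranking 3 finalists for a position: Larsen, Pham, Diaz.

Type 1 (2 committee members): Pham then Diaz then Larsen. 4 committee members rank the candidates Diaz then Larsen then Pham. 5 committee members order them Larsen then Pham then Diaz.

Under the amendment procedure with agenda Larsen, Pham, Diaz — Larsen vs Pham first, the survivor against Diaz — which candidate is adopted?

Round 1: Larsen vs Pham — 9–2, Larsen advances.
Round 2: Larsen vs Diaz — 5–6, Diaz advances.
The agenda winner is Diaz.

Diaz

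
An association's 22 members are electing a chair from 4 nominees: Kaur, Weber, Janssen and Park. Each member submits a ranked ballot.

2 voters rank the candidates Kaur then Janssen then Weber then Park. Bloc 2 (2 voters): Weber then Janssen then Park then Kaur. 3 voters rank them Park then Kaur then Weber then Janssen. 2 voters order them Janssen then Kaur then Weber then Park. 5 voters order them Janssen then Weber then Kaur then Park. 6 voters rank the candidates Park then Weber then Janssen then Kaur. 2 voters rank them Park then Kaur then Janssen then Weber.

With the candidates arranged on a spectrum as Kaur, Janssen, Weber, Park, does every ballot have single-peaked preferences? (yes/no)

no

Axis positions: Kaur=1, Janssen=2, Weber=3, Park=4.
Bloc 1 (peak Kaur at position 1): ranking walks positions 1-2-3-4, expanding outward from the peak — single-peaked.
Bloc 2 (peak Weber at position 3): ranking walks positions 3-2-4-1, expanding outward from the peak — single-peaked.
Bloc 3: ranking walks positions 4-1-3-2; Kaur is ranked above Weber even though Weber lies between Kaur and the peak Park on the axis — preferences dip and rise again. Not single-peaked.
Bloc 4 (peak Janssen at position 2): ranking walks positions 2-1-3-4, expanding outward from the peak — single-peaked.
Bloc 5 (peak Janssen at position 2): ranking walks positions 2-3-1-4, expanding outward from the peak — single-peaked.
Bloc 6 (peak Park at position 4): ranking walks positions 4-3-2-1, expanding outward from the peak — single-peaked.
Bloc 7: ranking walks positions 4-1-2-3; Kaur is ranked above Weber even though Weber lies between Kaur and the peak Park on the axis — preferences dip and rise again. Not single-peaked.
Bloc 3 violates single-peakedness, so the profile is not single-peaked on this axis.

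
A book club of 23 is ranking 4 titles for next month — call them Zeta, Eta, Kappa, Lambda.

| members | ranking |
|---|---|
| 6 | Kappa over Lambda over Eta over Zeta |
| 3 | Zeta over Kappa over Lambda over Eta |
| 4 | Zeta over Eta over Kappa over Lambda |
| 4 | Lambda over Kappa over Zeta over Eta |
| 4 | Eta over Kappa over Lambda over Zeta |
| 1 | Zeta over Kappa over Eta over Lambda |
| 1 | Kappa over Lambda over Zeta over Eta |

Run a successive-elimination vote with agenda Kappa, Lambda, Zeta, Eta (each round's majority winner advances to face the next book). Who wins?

Round 1: Kappa vs Lambda — 19–4, Kappa advances.
Round 2: Kappa vs Zeta — 15–8, Kappa advances.
Round 3: Kappa vs Eta — 15–8, Kappa advances.
The agenda winner is Kappa.

Kappa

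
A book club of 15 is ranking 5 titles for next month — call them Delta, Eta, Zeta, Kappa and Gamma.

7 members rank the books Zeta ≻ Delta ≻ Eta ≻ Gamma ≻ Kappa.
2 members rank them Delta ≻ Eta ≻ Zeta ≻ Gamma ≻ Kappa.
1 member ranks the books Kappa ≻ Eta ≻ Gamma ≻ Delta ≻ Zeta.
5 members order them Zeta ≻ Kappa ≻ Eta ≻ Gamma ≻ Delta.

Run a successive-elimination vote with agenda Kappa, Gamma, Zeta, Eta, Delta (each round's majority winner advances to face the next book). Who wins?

Zeta

Round 1: Kappa vs Gamma — 6–9, Gamma advances.
Round 2: Gamma vs Zeta — 1–14, Zeta advances.
Round 3: Zeta vs Eta — 12–3, Zeta advances.
Round 4: Zeta vs Delta — 12–3, Zeta advances.
The agenda winner is Zeta.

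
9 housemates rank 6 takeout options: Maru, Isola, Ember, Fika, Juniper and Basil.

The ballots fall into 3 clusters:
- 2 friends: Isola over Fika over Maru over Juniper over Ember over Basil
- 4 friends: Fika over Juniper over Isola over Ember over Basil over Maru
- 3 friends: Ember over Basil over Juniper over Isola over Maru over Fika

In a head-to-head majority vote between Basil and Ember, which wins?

No ballot ranks Basil above Ember: 0.
Ballots ranking Ember above Basil: 9 − 0 = 9.
Ember wins the head-to-head 9–0.

Ember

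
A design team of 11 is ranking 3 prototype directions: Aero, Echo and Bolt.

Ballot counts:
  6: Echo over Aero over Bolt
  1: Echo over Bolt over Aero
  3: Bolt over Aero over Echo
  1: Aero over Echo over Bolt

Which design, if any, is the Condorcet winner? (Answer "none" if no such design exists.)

Echo

Check each pair by majority over 11 ballots:
Aero–Echo: Echo 7–4.
Aero vs Bolt: Aero is ranked higher on 6+1 = 7 ballots, Bolt on 4. Aero wins 7–4.
Echo–Bolt: Echo 8–3.
Echo defeats every rival head-to-head and is the Condorcet winner.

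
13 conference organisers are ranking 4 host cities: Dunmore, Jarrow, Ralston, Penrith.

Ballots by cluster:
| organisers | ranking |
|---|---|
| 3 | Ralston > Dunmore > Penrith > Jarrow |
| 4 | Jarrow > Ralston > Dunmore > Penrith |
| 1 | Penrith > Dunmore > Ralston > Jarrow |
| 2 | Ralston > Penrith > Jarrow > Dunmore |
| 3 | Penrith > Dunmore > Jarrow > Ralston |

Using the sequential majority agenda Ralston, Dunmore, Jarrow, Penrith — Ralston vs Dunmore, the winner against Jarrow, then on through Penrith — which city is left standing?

Penrith

Round 1: Ralston vs Dunmore — 9–4, Ralston advances.
Round 2: Ralston vs Jarrow — 6–7, Jarrow advances.
Round 3: Jarrow vs Penrith — 4–9, Penrith advances.
The agenda winner is Penrith.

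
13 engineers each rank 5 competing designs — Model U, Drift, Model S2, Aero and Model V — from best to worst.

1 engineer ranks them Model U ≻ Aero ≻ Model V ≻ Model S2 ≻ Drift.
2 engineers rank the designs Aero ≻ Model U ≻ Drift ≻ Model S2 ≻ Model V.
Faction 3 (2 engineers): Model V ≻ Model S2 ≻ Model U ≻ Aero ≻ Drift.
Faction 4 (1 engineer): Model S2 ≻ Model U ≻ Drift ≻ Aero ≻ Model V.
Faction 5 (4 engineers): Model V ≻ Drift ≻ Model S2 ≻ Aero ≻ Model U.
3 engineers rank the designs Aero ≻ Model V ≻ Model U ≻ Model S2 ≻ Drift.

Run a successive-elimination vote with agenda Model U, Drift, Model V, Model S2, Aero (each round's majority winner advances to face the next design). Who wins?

Round 1: Model U vs Drift — 9–4, Model U advances.
Round 2: Model U vs Model V — 4–9, Model V advances.
Round 3: Model V vs Model S2 — 10–3, Model V advances.
Round 4: Model V vs Aero — 6–7, Aero advances.
The agenda winner is Aero.

Aero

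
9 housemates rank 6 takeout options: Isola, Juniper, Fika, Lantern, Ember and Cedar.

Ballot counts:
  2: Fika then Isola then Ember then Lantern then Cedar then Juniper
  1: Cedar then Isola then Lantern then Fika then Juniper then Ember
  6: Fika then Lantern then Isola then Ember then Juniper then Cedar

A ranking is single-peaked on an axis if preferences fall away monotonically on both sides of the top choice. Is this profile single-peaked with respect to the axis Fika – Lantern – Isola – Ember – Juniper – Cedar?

no

Axis positions: Fika=1, Lantern=2, Isola=3, Ember=4, Juniper=5, Cedar=6.
Cluster 1: ranking walks positions 1-3-4-2-6-5; Isola is ranked above Lantern even though Lantern lies between Isola and the peak Fika on the axis — preferences dip and rise again. Not single-peaked.
Cluster 2: ranking walks positions 6-3-2-1-5-4; Isola is ranked above Juniper even though Juniper lies between Isola and the peak Cedar on the axis — preferences dip and rise again. Not single-peaked.
Cluster 3 (peak Fika at position 1): ranking walks positions 1-2-3-4-5-6, expanding outward from the peak — single-peaked.
Cluster 1 violates single-peakedness, so the profile is not single-peaked on this axis.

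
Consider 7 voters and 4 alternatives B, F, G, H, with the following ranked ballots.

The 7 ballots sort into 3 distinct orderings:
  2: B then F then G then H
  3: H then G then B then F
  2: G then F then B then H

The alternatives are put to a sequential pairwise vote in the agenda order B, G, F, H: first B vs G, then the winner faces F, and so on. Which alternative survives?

Round 1: B vs G — 2–5, G advances.
Round 2: G vs F — 5–2, G advances.
Round 3: G vs H — 4–3, G advances.
G survives the agenda.

G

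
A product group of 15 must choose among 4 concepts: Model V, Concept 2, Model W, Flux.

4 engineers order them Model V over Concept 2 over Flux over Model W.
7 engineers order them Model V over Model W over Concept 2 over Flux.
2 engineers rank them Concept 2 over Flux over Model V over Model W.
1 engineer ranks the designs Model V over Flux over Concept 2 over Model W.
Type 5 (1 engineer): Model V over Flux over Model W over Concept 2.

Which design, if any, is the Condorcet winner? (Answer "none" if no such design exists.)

Model V

Head-to-head results (15 engineers):
Model V vs Concept 2: Model V is ranked higher on 4+7+1+1 = 13 ballots, Concept 2 on 2. Model V wins 13–2.
Model V vs Model W: 15 to 0, Model V.
Model V vs Flux: 13 to 2, Model V.
Concept 2 vs Model W: Concept 2 is ranked higher on 4+2+1 = 7 ballots, Model W on 8. Model W wins 8–7.
Concept 2 vs Flux: Concept 2 is ranked higher on 4+7+2 = 13 ballots, Flux on 2. Concept 2 wins 13–2.
Model W vs Flux: 7 for Model W, 8 for Flux — Flux by 8–7.
Model V wins every pairwise contest, so Model V is the Condorcet winner.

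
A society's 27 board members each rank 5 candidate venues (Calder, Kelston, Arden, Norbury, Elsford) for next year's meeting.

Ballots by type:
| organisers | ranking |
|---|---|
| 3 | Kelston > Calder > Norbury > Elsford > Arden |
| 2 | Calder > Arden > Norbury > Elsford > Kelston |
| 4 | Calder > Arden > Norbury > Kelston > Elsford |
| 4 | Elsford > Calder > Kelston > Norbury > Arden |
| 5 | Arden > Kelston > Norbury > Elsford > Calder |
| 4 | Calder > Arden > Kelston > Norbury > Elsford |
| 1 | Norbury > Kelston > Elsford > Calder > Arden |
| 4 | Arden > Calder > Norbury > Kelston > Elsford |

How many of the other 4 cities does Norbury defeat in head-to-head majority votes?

Norbury against each rival (27 organisers):
Norbury vs Calder: 5+1 = 6 for Norbury, 21 for Calder — Calder by 21–6.
Norbury–Kelston: Kelston 16–11.
Norbury–Arden: Arden 19–8.
Norbury vs Elsford: Norbury preferred on 23 ballots; Norbury wins 23–4.
Norbury beats Elsford; loses to Calder, Kelston, Arden — 1 pairwise win.

1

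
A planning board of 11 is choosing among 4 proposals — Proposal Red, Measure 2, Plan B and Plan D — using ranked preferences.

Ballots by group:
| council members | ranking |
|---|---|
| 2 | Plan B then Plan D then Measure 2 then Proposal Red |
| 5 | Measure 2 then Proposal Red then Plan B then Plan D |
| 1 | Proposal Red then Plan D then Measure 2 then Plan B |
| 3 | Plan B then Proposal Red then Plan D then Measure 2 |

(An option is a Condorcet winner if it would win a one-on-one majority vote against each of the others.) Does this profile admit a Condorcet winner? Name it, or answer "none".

Pairwise majorities:
Proposal Red vs Measure 2: Measure 2 wins 7–4.
Proposal Red vs Plan B: 5+1 = 6 for Proposal Red, 5 for Plan B — Proposal Red by 6–5.
Proposal Red vs Plan D: Proposal Red wins 9–2.
Measure 2 vs Plan B: Measure 2 preferred on 5+1 = 6 ballots; Measure 2 wins 6–5.
Measure 2 vs Plan D: Plan D, 6–5.
Plan B vs Plan D: Plan B, 10–1.
Each option drops at least one matchup (Proposal Red loses to Measure 2; Measure 2 loses to Plan D; Plan B loses to Proposal Red; Plan D loses to Proposal Red); the cycle Proposal Red > Plan D > Measure 2 > Proposal Red rules out a Condorcet winner.

none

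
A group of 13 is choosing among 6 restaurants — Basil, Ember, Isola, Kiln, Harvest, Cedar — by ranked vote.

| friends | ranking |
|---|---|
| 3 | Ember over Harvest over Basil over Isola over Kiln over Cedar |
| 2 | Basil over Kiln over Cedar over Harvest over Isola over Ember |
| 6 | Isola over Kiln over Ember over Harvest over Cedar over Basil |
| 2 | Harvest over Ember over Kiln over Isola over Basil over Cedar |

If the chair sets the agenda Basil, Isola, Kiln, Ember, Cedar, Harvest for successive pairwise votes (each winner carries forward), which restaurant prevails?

Round 1: Basil vs Isola — 5–8, Isola advances.
Round 2: Isola vs Kiln — 9–4, Isola advances.
Round 3: Isola vs Ember — 8–5, Isola advances.
Round 4: Isola vs Cedar — 11–2, Isola advances.
Round 5: Isola vs Harvest — 6–7, Harvest advances.
Harvest survives the agenda.

Harvest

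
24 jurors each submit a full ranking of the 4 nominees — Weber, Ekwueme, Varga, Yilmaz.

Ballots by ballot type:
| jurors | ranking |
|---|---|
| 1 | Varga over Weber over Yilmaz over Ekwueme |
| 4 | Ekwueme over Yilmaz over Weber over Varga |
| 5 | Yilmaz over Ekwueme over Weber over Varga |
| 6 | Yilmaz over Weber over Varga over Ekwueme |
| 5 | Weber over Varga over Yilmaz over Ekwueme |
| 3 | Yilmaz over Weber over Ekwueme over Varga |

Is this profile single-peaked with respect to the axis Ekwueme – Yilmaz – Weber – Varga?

Axis positions: Ekwueme=1, Yilmaz=2, Weber=3, Varga=4.
Ballot type 1 (peak Varga at position 4): ranking walks positions 4-3-2-1, expanding outward from the peak — single-peaked.
Ballot type 2 (peak Ekwueme at position 1): ranking walks positions 1-2-3-4, expanding outward from the peak — single-peaked.
Ballot type 3 (peak Yilmaz at position 2): ranking walks positions 2-1-3-4, expanding outward from the peak — single-peaked.
Ballot type 4 (peak Yilmaz at position 2): ranking walks positions 2-3-4-1, expanding outward from the peak — single-peaked.
Ballot type 5 (peak Weber at position 3): ranking walks positions 3-4-2-1, expanding outward from the peak — single-peaked.
Ballot type 6 (peak Yilmaz at position 2): ranking walks positions 2-3-1-4, expanding outward from the peak — single-peaked.
Every ranking is single-peaked on this axis.

yes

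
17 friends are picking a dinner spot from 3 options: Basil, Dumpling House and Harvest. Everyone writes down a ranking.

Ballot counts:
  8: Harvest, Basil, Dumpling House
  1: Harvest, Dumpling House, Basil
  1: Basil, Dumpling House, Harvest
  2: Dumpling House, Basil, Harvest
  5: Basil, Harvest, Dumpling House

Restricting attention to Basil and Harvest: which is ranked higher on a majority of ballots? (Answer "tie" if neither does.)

Ballots ranking Basil above Harvest: 1 + 2 + 5 = 8.
Ballots ranking Harvest above Basil: 17 − 8 = 9.
Harvest wins the head-to-head 9–8.

Harvest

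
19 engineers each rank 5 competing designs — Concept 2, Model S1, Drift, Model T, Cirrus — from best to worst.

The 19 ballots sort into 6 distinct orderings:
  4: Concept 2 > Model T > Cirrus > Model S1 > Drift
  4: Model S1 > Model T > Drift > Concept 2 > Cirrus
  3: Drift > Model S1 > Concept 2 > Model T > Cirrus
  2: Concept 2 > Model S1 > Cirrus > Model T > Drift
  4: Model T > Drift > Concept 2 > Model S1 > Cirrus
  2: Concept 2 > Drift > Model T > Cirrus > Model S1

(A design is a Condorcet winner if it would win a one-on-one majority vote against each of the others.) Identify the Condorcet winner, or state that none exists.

Pairwise majorities:
Concept 2 vs Model S1: Concept 2, 12–7.
Concept 2 vs Drift: Drift, 11–8.
Concept 2–Model T: Concept 2 11–8.
Concept 2–Cirrus: Concept 2 19–0.
Model S1–Drift: Model S1 10–9.
Model S1 vs Model T: Model T, 10–9.
Model S1 vs Cirrus: Model S1 wins 13–6.
Drift vs Model T: Model T, 14–5.
Drift vs Cirrus: Drift, 13–6.
Model T vs Cirrus: Model T wins 17–2.
No design is unbeaten: Concept 2 loses to Drift; Model S1 loses to Concept 2; Drift loses to Model S1; Model T loses to Concept 2; Cirrus loses to Concept 2. In particular Concept 2 → Model S1 → Drift → Concept 2 is a majority cycle — no Condorcet winner exists.

none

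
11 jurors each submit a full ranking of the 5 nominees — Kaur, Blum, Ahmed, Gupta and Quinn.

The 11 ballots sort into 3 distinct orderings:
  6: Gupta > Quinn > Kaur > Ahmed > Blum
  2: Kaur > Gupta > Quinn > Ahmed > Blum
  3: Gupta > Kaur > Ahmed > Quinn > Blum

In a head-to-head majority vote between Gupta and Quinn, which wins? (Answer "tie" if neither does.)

Ballots ranking Gupta above Quinn: 6 + 2 + 3 = 11.
Ballots ranking Quinn above Gupta: 11 − 11 = 0.
Gupta wins the head-to-head 11–0.

Gupta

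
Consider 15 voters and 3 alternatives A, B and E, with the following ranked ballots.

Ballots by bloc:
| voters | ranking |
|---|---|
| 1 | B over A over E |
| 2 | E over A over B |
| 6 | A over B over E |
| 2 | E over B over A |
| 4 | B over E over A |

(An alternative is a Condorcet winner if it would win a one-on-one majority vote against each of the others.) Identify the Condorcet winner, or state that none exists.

Check each pair by majority over 15 ballots:
A–B: A 8–7.
A vs E: E, 8–7.
B–E: B 11–4.
Every alternative loses at least once (A loses to E; B loses to A; E loses to B). The majority relation contains the cycle A > B > E > A, so there is no Condorcet winner.

none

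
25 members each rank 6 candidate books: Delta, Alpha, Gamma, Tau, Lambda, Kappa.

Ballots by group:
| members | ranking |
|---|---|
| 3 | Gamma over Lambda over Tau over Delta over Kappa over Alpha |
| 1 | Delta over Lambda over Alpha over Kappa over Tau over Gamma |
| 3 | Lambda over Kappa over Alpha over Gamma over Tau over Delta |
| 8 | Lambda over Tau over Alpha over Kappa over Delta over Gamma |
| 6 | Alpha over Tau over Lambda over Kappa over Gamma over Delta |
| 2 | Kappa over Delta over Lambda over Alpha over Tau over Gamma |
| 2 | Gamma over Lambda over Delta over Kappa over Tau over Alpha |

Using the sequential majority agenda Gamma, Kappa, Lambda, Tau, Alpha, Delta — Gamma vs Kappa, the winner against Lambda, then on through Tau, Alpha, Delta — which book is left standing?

Lambda

Round 1: Gamma vs Kappa — 5–20, Kappa advances.
Round 2: Kappa vs Lambda — 2–23, Lambda advances.
Round 3: Lambda vs Tau — 19–6, Lambda advances.
Round 4: Lambda vs Alpha — 19–6, Lambda advances.
Round 5: Lambda vs Delta — 22–3, Lambda advances.
The agenda winner is Lambda.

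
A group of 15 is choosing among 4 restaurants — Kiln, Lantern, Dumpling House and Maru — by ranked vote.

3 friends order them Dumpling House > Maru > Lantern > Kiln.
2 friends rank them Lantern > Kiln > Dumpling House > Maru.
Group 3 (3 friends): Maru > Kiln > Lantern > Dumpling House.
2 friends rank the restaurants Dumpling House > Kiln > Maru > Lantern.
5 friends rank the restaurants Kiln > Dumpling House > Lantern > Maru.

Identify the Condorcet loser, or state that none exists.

Lantern

Head-to-head results (15 friends):
Kiln vs Lantern: Kiln preferred on 3+2+5 = 10 ballots; Kiln wins 10–5.
Kiln vs Dumpling House: 10 to 5, Kiln.
Kiln vs Maru: Kiln, 9–6.
Lantern vs Dumpling House: Dumpling House, 10–5.
Lantern vs Maru: Lantern preferred on 2+5 = 7 ballots; Maru wins 8–7.
Dumpling House vs Maru: 3+2+2+5 = 12 for Dumpling House, 3 for Maru — Dumpling House by 12–3.
Lantern is beaten in every head-to-head and is the Condorcet loser.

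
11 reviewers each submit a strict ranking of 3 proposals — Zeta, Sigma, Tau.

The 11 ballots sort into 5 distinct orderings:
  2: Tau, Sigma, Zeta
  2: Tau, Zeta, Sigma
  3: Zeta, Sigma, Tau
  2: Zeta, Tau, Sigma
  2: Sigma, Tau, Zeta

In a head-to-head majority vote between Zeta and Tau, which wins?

Ballots ranking Zeta above Tau: 3 + 2 = 5.
Ballots ranking Tau above Zeta: 11 − 5 = 6.
Tau wins the head-to-head 6–5.

Tau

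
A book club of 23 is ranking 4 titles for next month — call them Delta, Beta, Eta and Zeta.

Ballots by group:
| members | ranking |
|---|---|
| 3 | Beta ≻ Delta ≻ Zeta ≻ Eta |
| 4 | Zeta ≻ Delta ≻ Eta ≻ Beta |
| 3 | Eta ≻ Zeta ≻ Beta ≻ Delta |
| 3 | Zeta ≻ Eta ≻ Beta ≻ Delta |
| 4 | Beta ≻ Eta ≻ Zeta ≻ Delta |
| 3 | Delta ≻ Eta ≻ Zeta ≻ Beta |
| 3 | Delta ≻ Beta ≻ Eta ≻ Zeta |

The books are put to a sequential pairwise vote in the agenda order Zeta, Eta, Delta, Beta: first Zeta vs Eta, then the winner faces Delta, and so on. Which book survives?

Beta

Round 1: Zeta vs Eta — 10–13, Eta advances.
Round 2: Eta vs Delta — 10–13, Delta advances.
Round 3: Delta vs Beta — 10–13, Beta advances.
The agenda winner is Beta.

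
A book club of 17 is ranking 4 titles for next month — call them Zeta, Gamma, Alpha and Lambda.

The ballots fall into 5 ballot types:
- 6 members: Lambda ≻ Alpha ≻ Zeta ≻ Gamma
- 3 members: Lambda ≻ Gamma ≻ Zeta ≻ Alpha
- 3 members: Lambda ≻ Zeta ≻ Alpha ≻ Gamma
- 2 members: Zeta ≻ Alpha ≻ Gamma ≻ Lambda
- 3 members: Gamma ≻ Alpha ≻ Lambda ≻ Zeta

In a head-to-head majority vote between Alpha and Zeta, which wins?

Alpha

Ballots ranking Alpha above Zeta: 6 + 3 = 9.
Ballots ranking Zeta above Alpha: 17 − 9 = 8.
Alpha wins the head-to-head 9–8.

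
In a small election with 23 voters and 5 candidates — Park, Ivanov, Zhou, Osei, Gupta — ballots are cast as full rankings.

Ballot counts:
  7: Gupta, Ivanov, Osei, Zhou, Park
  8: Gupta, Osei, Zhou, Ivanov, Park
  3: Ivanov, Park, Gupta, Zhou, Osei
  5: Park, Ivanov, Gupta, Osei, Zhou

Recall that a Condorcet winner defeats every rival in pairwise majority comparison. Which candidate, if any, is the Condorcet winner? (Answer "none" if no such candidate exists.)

Pairwise majorities:
Park vs Ivanov: Park is ranked higher on 5 ballots, Ivanov on 18. Ivanov wins 18–5.
Park vs Zhou: 3+5 = 8 for Park, 15 for Zhou — Zhou by 15–8.
Park vs Osei: Osei wins 15–8.
Park vs Gupta: 3+5 = 8 for Park, 15 for Gupta — Gupta by 15–8.
Ivanov vs Zhou: Ivanov, 15–8.
Ivanov–Osei: Ivanov 15–8.
Ivanov–Gupta: Gupta 15–8.
Zhou vs Osei: Osei wins 20–3.
Zhou vs Gupta: Zhou is ranked higher on 0 ballots, Gupta on 23. Gupta wins 23–0.
Osei vs Gupta: Gupta wins 23–0.
Gupta defeats every rival head-to-head and is the Condorcet winner.

Gupta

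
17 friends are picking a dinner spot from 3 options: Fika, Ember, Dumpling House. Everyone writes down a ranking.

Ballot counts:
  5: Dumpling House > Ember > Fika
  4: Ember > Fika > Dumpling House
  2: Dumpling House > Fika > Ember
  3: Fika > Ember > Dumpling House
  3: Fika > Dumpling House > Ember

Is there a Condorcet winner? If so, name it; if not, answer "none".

Pairwise majorities:
Fika vs Ember: Ember, 9–8.
Fika–Dumpling House: Fika 10–7.
Ember vs Dumpling House: Dumpling House wins 10–7.
Each restaurant drops at least one matchup (Fika loses to Ember; Ember loses to Dumpling House; Dumpling House loses to Fika); the cycle Fika > Dumpling House > Ember > Fika rules out a Condorcet winner.

none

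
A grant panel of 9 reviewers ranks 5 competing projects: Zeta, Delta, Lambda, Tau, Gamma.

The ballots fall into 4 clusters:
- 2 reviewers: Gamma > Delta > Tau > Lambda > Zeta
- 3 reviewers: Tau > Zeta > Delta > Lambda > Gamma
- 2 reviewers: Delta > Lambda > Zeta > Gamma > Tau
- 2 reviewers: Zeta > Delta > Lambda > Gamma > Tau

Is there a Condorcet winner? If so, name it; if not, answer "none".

none

Pairwise majorities:
Zeta vs Delta: 5 to 4, Zeta.
Zeta vs Lambda: 5 to 4, Zeta.
Zeta–Tau: Tau 5–4.
Zeta vs Gamma: Zeta wins 7–2.
Delta vs Lambda: 9 to 0, Delta.
Delta vs Tau: Delta preferred on 2+2+2 = 6 ballots; Delta wins 6–3.
Delta vs Gamma: Delta preferred on 3+2+2 = 7 ballots; Delta wins 7–2.
Lambda vs Tau: Tau, 5–4.
Lambda vs Gamma: Lambda, 7–2.
Tau vs Gamma: Tau is ranked higher on 3 ballots, Gamma on 6. Gamma wins 6–3.
Each project drops at least one matchup (Zeta loses to Tau; Delta loses to Zeta; Lambda loses to Zeta; Tau loses to Delta; Gamma loses to Zeta); the cycle Zeta → Delta → Tau → Zeta rules out a Condorcet winner.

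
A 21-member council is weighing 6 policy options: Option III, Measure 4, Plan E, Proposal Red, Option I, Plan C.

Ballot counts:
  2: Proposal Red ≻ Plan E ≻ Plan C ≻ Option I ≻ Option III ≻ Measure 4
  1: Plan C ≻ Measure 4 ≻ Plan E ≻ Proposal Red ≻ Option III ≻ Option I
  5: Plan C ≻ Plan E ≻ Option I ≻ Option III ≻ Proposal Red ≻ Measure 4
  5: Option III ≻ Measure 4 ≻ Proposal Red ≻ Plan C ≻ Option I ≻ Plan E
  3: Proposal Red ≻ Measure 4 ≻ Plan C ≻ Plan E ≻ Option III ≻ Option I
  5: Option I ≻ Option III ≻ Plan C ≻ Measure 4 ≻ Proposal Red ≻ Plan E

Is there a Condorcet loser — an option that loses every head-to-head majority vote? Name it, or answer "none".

none

Head-to-head results (21 council members):
Option III–Measure 4: Option III 17–4.
Option III vs Plan E: Plan E, 11–10.
Option III vs Proposal Red: Option III, 15–6.
Option III vs Option I: 9 to 12, Option I.
Option III–Plan C: Plan C 11–10.
Measure 4 vs Plan E: 14 to 7, Measure 4.
Measure 4 vs Proposal Red: 11 to 10, Measure 4.
Measure 4 vs Option I: Measure 4 preferred on 1+5+3 = 9 ballots; Option I wins 12–9.
Measure 4 vs Plan C: Measure 4 is ranked higher on 5+3 = 8 ballots, Plan C on 13. Plan C wins 13–8.
Plan E vs Proposal Red: 1+5 = 6 for Plan E, 15 for Proposal Red — Proposal Red by 15–6.
Plan E vs Option I: Plan E preferred on 2+1+5+3 = 11 ballots; Plan E wins 11–10.
Plan E vs Plan C: 2 for Plan E, 19 for Plan C — Plan C by 19–2.
Proposal Red vs Option I: Proposal Red preferred on 2+1+5+3 = 11 ballots; Proposal Red wins 11–10.
Proposal Red–Plan C: Plan C 11–10.
Option I vs Plan C: 5 for Option I, 16 for Plan C — Plan C by 16–5.
Every option wins at least one matchup (Option III beats Measure 4; Measure 4 beats Plan E; Plan E beats Option III; Proposal Red beats Plan E; Option I beats Option III; Plan C beats Option III), so there is no Condorcet loser.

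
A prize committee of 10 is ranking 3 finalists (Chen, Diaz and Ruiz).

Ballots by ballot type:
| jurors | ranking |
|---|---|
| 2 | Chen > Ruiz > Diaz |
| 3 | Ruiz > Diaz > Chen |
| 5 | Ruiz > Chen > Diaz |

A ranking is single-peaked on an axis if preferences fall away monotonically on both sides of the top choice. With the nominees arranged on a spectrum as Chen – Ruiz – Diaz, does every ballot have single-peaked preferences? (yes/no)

Axis positions: Chen=1, Ruiz=2, Diaz=3.
Ballot type 1 (peak Chen at position 1): ranking walks positions 1-2-3, expanding outward from the peak — single-peaked.
Ballot type 2 (peak Ruiz at position 2): ranking walks positions 2-3-1, expanding outward from the peak — single-peaked.
Ballot type 3 (peak Ruiz at position 2): ranking walks positions 2-1-3, expanding outward from the peak — single-peaked.
Every ranking is single-peaked on this axis.

yes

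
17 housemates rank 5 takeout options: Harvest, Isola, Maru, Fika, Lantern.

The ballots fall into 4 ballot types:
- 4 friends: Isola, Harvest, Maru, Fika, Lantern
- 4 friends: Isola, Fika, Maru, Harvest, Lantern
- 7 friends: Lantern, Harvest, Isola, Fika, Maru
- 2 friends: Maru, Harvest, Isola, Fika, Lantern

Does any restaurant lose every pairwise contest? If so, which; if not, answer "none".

Pairwise majorities:
Harvest–Isola: Harvest 9–8.
Harvest vs Maru: 11 to 6, Harvest.
Harvest vs Fika: Harvest is ranked higher on 4+7+2 = 13 ballots, Fika on 4. Harvest wins 13–4.
Harvest vs Lantern: Harvest is ranked higher on 4+4+2 = 10 ballots, Lantern on 7. Harvest wins 10–7.
Isola vs Maru: Isola is ranked higher on 4+4+7 = 15 ballots, Maru on 2. Isola wins 15–2.
Isola vs Fika: Isola is ranked higher on 4+4+7+2 = 17 ballots, Fika on 0. Isola wins 17–0.
Isola vs Lantern: Isola wins 10–7.
Maru vs Fika: 6 to 11, Fika.
Maru vs Lantern: Maru wins 10–7.
Fika vs Lantern: 4+4+2 = 10 for Fika, 7 for Lantern — Fika by 10–7.
Only Lantern has no wins; Lantern is the Condorcet loser.

Lantern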